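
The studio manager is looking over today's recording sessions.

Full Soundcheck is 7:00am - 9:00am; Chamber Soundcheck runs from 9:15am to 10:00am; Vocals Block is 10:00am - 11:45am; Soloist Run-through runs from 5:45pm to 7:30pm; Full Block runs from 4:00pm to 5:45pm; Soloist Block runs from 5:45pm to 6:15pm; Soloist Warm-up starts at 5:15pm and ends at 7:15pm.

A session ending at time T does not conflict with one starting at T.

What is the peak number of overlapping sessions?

3

Sort all start/end points and keep a running count:
7:00am start Full Soundcheck → 1
9:00am end Full Soundcheck → 0
9:15am start Chamber Soundcheck → 1
10:00am end Chamber Soundcheck → 0
10:00am start Vocals Block → 1
11:45am end Vocals Block → 0
4:00pm start Full Block → 1
5:15pm start Soloist Warm-up → 2
5:45pm end Full Block → 1
5:45pm start Soloist Block → 2
5:45pm start Soloist Run-through → 3
6:15pm end Soloist Block → 2
7:15pm end Soloist Warm-up → 1
7:30pm end Soloist Run-through → 0
Peak is 3, at 5:45pm (Soloist Block, Soloist Run-through, Soloist Warm-up).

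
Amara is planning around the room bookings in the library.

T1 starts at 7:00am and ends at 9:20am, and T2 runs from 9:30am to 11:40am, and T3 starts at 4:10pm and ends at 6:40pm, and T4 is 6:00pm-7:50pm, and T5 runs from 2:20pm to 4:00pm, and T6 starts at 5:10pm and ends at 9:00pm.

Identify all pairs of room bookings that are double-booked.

Sorted by start: T1, T2, T5, T3, T6, T4.
T2 starts after T1 ends, so T1 has no further overlaps.
T5 starts after T2 ends, so T2 has no further overlaps.
T3 starts after T5 ends, so T5 has no further overlaps.
T6 starts before T3 ends → T3 and T6 overlap.
T4 starts before T3 ends → T3 and T4 overlap.
T4 starts before T6 ends → T6 and T4 overlap.

T3 & T4, T3 & T6, T4 & T6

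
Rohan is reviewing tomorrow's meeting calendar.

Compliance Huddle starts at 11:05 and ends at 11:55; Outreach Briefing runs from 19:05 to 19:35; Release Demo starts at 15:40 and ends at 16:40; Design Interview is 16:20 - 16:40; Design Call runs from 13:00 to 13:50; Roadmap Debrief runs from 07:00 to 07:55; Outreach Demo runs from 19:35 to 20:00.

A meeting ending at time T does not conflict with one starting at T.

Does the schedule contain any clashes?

Sorted by start: Roadmap Debrief, Compliance Huddle, Design Call, Release Demo, Design Interview, Outreach Briefing, Outreach Demo.
Compliance Huddle starts after Roadmap Debrief ends, so Roadmap Debrief has no further overlaps.
Design Call starts after Compliance Huddle ends, so Compliance Huddle has no further overlaps.
Release Demo starts after Design Call ends, so Design Call has no further overlaps.
Design Interview starts before Release Demo ends → Release Demo and Design Interview overlap.
That's a conflict, so the schedule is not conflict-free.

Yes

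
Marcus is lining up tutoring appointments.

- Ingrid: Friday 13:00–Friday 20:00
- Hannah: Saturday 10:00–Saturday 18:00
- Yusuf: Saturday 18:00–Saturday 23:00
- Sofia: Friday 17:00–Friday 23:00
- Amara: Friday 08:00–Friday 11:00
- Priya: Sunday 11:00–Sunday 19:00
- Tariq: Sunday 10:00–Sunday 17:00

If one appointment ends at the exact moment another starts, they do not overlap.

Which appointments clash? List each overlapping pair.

Ingrid & Sofia, Priya & Tariq

Two intervals overlap when each starts before the other ends.
Sorted by start: Amara, Ingrid, Sofia, Hannah, Yusuf, Tariq, Priya.
Ingrid starts after Amara ends, so Amara has no further overlaps.
Sofia starts before Ingrid ends → Ingrid and Sofia overlap.
Hannah starts after Ingrid ends, so Ingrid has no further overlaps.
Hannah starts after Sofia ends, so Sofia has no further overlaps.
Yusuf starts exactly when Hannah ends (back-to-back, no overlap), so Hannah has no further overlaps.
Tariq starts after Yusuf ends, so Yusuf has no further overlaps.
Priya starts before Tariq ends → Tariq and Priya overlap.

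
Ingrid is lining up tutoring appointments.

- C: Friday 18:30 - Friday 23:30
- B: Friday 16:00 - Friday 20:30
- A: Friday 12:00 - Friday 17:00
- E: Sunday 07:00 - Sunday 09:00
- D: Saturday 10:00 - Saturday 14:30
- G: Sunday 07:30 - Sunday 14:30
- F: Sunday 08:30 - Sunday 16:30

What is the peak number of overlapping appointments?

3

Sort all start/end points and keep a running count:
Friday 12:00 start A → 1
Friday 16:00 start B → 2
Friday 17:00 end A → 1
Friday 18:30 start C → 2
Friday 20:30 end B → 1
Friday 23:30 end C → 0
Saturday 10:00 start D → 1
Saturday 14:30 end D → 0
Sunday 07:00 start E → 1
Sunday 07:30 start G → 2
Sunday 08:30 start F → 3
Sunday 09:00 end E → 2
Sunday 14:30 end G → 1
Sunday 16:30 end F → 0
Peak is 3, at Sunday 08:30 (E, F, G).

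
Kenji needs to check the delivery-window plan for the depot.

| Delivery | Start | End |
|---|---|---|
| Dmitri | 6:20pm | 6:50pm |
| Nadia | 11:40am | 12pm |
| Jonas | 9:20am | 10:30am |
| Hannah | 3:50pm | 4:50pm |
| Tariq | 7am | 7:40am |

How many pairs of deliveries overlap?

0

Two intervals overlap when each starts before the other ends.
Sorted by start: Tariq, Jonas, Nadia, Hannah, Dmitri.
Jonas starts after Tariq ends; Tariq is clear from here.
Nadia starts after Jonas ends; Jonas is clear from here.
Hannah starts after Nadia ends; Nadia is clear from here.
Dmitri starts after Hannah ends.
No pair overlaps.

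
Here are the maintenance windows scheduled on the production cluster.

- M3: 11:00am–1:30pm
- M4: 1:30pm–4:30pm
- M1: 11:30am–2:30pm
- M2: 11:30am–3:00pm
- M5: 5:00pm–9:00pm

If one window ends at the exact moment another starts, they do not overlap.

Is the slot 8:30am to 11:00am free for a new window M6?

M3: starts 11:00am at or after M6 ends 11:00am → clear.
M1: starts 11:30am at or after M6 ends 11:00am → clear.
M2: starts 11:30am at or after M6 ends 11:00am → clear.
M4: starts 1:30pm at or after M6 ends 11:00am → clear.
M5: starts 5:00pm at or after M6 ends 11:00am → clear.

Yes — the slot is free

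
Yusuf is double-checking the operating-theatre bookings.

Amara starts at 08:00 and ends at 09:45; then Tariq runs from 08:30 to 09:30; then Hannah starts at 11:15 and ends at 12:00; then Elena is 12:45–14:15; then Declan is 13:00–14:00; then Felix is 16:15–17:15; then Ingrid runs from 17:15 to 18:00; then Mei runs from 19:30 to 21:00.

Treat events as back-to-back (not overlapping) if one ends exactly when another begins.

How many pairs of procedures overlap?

2

Sorted by start: Amara, Tariq, Hannah, Elena, Declan, Felix, Ingrid, Mei.
Tariq starts before Amara ends → Amara and Tariq overlap.
Hannah starts after Amara ends, so Amara has no further overlaps.
Hannah starts after Tariq ends, so Tariq has no further overlaps.
Elena starts after Hannah ends, so Hannah has no further overlaps.
Declan starts before Elena ends → Elena and Declan overlap.
Felix starts after Elena ends, so Elena has no further overlaps.
Felix starts after Declan ends, so Declan has no further overlaps.
Ingrid starts exactly when Felix ends (back-to-back, no overlap), so Felix has no further overlaps.
Mei starts after Ingrid ends.
Overlapping pairs: Amara & Tariq, Declan & Elena — 2 in total.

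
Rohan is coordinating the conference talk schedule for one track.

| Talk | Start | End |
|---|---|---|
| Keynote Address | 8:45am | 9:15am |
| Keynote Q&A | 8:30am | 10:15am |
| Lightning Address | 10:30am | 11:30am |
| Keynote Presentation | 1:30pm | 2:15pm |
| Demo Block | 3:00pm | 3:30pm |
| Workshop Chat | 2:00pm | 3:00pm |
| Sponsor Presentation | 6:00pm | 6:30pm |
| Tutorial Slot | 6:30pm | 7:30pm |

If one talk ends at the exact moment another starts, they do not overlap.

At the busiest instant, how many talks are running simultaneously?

Sort all start/end points and keep a running count:
8:30am start Keynote Q&A → 1
8:45am start Keynote Address → 2
9:15am end Keynote Address → 1
10:15am end Keynote Q&A → 0
10:30am start Lightning Address → 1
11:30am end Lightning Address → 0
1:30pm start Keynote Presentation → 1
2:00pm start Workshop Chat → 2
2:15pm end Keynote Presentation → 1
3:00pm end Workshop Chat → 0
3:00pm start Demo Block → 1
3:30pm end Demo Block → 0
6:00pm start Sponsor Presentation → 1
6:30pm end Sponsor Presentation → 0
6:30pm start Tutorial Slot → 1
7:30pm end Tutorial Slot → 0
Peak is 2, at 8:45am (Keynote Address, Keynote Q&A).

2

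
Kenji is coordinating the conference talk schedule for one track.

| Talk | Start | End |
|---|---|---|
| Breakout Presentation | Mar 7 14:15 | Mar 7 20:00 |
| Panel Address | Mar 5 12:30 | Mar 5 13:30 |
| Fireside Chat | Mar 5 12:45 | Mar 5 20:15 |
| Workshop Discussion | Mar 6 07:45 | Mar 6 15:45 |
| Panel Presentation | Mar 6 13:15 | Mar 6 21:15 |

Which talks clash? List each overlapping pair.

Sorted by start: Panel Address, Fireside Chat, Workshop Discussion, Panel Presentation, Breakout Presentation.
Fireside Chat starts before Panel Address ends → Panel Address and Fireside Chat overlap.
Workshop Discussion starts after Panel Address ends, so nothing later overlaps Panel Address either.
Workshop Discussion starts after Fireside Chat ends, so nothing later overlaps Fireside Chat either.
Panel Presentation starts before Workshop Discussion ends → Workshop Discussion and Panel Presentation overlap.
Breakout Presentation starts after Workshop Discussion ends.
Breakout Presentation starts after Panel Presentation ends.

Fireside Chat & Panel Address, Panel Presentation & Workshop Discussion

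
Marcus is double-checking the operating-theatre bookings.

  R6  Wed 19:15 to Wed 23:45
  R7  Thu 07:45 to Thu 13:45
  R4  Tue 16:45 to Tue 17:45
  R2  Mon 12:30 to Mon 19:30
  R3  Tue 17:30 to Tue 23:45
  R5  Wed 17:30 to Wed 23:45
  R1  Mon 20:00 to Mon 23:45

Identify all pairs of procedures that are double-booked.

Check each pair: they overlap iff neither finishes before the other starts.
Sorted by start: R2, R1, R4, R3, R5, R6, R7.
R1 starts after R2 ends — done with R2.
R4 starts after R1 ends — done with R1.
R3 starts before R4 ends → R4 and R3 overlap.
R5 starts after R4 ends — done with R4.
R5 starts after R3 ends — done with R3.
R6 starts before R5 ends → R5 and R6 overlap.
R7 starts after R5 ends.
R7 starts after R6 ends.

R3 & R4, R5 & R6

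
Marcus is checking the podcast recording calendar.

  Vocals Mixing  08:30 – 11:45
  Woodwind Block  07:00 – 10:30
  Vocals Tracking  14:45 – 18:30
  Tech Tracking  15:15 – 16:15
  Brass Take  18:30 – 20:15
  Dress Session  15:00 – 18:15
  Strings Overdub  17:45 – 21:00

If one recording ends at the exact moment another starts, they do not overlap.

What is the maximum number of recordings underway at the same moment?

3

Sort all start/end points and keep a running count:
07:00 start Woodwind Block → 1
08:30 start Vocals Mixing → 2
10:30 end Woodwind Block → 1
11:45 end Vocals Mixing → 0
14:45 start Vocals Tracking → 1
15:00 start Dress Session → 2
15:15 start Tech Tracking → 3
16:15 end Tech Tracking → 2
17:45 start Strings Overdub → 3
18:15 end Dress Session → 2
18:30 end Vocals Tracking → 1
18:30 start Brass Take → 2
20:15 end Brass Take → 1
21:00 end Strings Overdub → 0
Peak is 3, at 15:15 (Dress Session, Tech Tracking, Vocals Tracking).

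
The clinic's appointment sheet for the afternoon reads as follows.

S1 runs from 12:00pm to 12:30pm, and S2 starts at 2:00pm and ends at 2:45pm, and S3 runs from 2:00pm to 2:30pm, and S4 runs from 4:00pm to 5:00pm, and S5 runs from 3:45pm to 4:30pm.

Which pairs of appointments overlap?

Sorted by start: S1, S2, S3, S5, S4.
S2 starts after S1 ends — done with S1.
S3 starts before S2 ends → S2 and S3 overlap.
S5 starts after S2 ends — done with S2.
S5 starts after S3 ends — done with S3.
S4 starts before S5 ends → S5 and S4 overlap.

S2 & S3, S4 & S5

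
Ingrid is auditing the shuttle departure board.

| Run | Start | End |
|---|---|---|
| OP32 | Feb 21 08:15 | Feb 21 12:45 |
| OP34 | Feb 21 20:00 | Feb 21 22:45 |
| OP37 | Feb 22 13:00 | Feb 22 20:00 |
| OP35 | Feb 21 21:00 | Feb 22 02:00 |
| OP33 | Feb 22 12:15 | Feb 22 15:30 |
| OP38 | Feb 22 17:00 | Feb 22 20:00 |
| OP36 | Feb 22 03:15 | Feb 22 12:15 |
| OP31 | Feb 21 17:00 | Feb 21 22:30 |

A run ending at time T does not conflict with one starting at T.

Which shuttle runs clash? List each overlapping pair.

OP31 & OP34, OP31 & OP35, OP33 & OP37, OP34 & OP35, OP37 & OP38

Sorted by start: OP32, OP31, OP34, OP35, OP36, OP33, OP37, OP38.
OP31 starts after OP32 ends, so OP32 has no further overlaps.
OP34 starts before OP31 ends → OP31 and OP34 overlap.
OP35 starts before OP31 ends → OP31 and OP35 overlap.
OP36 starts after OP31 ends, so OP31 has no further overlaps.
OP35 starts before OP34 ends → OP34 and OP35 overlap.
OP36 starts after OP34 ends, so OP34 has no further overlaps.
OP36 starts after OP35 ends, so OP35 has no further overlaps.
OP33 starts exactly when OP36 ends (back-to-back, no overlap), so OP36 has no further overlaps.
OP37 starts before OP33 ends → OP33 and OP37 overlap.
OP38 starts after OP33 ends.
OP38 starts before OP37 ends → OP37 and OP38 overlap.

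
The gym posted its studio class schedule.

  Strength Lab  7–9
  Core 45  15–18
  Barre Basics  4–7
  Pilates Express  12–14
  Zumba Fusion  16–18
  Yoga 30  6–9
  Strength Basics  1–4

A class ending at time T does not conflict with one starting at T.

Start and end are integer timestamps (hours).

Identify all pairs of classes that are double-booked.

Barre Basics & Yoga 30, Core 45 & Zumba Fusion, Strength Lab & Yoga 30

Sorted by start: Strength Basics, Barre Basics, Yoga 30, Strength Lab, Pilates Express, Core 45, Zumba Fusion.
Barre Basics starts exactly when Strength Basics ends (back-to-back, no overlap), so nothing later overlaps Strength Basics either.
Yoga 30 starts before Barre Basics ends → Barre Basics and Yoga 30 overlap.
Strength Lab starts exactly when Barre Basics ends (back-to-back, no overlap), so nothing later overlaps Barre Basics either.
Strength Lab starts before Yoga 30 ends → Yoga 30 and Strength Lab overlap.
Pilates Express starts after Yoga 30 ends, so nothing later overlaps Yoga 30 either.
Pilates Express starts after Strength Lab ends, so nothing later overlaps Strength Lab either.
Core 45 starts after Pilates Express ends, so nothing later overlaps Pilates Express either.
Zumba Fusion starts before Core 45 ends → Core 45 and Zumba Fusion overlap.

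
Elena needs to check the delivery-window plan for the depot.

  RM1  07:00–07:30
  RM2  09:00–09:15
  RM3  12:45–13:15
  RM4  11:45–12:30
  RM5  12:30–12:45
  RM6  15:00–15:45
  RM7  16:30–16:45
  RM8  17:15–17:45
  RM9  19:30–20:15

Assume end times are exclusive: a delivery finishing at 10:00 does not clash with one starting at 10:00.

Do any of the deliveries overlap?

Sorted by start: RM1, RM2, RM4, RM5, RM3, RM6, RM7, RM8, RM9.
RM2 starts after RM1 ends — done with RM1.
RM4 starts after RM2 ends — done with RM2.
RM5 starts exactly when RM4 ends (back-to-back, no overlap) — done with RM4.
RM3 starts exactly when RM5 ends (back-to-back, no overlap) — done with RM5.
RM6 starts after RM3 ends — done with RM3.
RM7 starts after RM6 ends — done with RM6.
RM8 starts after RM7 ends — done with RM7.
RM9 starts after RM8 ends.
Every pair is clear; the schedule has no overlaps.

No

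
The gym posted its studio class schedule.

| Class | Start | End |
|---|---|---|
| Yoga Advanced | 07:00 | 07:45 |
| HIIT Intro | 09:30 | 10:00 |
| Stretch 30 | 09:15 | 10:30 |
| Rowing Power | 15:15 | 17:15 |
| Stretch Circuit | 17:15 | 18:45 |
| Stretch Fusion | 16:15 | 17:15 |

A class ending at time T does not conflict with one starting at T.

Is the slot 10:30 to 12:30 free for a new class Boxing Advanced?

Yoga Advanced: ends 07:45 at or before Boxing Advanced starts 10:30 → clear.
Stretch 30: ends 10:30 at or before Boxing Advanced starts 10:30 → clear.
HIIT Intro: ends 10:00 at or before Boxing Advanced starts 10:30 → clear.
Rowing Power: starts 15:15 at or after Boxing Advanced ends 12:30 → clear.
Stretch Fusion: starts 16:15 at or after Boxing Advanced ends 12:30 → clear.
Stretch Circuit: starts 17:15 at or after Boxing Advanced ends 12:30 → clear.

Yes — the slot is free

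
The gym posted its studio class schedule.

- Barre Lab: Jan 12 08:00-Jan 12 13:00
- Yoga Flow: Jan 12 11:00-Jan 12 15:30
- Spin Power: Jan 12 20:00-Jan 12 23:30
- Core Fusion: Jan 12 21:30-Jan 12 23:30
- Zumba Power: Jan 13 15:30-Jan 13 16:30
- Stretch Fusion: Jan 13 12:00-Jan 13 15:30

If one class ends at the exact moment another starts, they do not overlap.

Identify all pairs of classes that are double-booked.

Barre Lab & Yoga Flow, Core Fusion & Spin Power

Sorted by start: Barre Lab, Yoga Flow, Spin Power, Core Fusion, Stretch Fusion, Zumba Power.
Yoga Flow starts before Barre Lab ends → Barre Lab and Yoga Flow overlap.
Spin Power starts after Barre Lab ends; Barre Lab is clear from here.
Spin Power starts after Yoga Flow ends; Yoga Flow is clear from here.
Core Fusion starts before Spin Power ends → Spin Power and Core Fusion overlap.
Stretch Fusion starts after Spin Power ends; Spin Power is clear from here.
Stretch Fusion starts after Core Fusion ends; Core Fusion is clear from here.
Zumba Power starts exactly when Stretch Fusion ends (back-to-back, no overlap).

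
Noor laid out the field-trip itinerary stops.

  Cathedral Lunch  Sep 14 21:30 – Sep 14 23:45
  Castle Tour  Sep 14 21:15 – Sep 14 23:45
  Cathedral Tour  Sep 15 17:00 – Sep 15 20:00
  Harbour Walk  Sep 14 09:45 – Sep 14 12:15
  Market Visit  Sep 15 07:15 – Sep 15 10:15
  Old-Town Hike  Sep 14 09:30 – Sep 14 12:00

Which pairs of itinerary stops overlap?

Castle Tour & Cathedral Lunch, Harbour Walk & Old-Town Hike

Sorted by start: Old-Town Hike, Harbour Walk, Castle Tour, Cathedral Lunch, Market Visit, Cathedral Tour.
Harbour Walk starts before Old-Town Hike ends → Old-Town Hike and Harbour Walk overlap.
Castle Tour starts after Old-Town Hike ends — done with Old-Town Hike.
Castle Tour starts after Harbour Walk ends — done with Harbour Walk.
Cathedral Lunch starts before Castle Tour ends → Castle Tour and Cathedral Lunch overlap.
Market Visit starts after Castle Tour ends — done with Castle Tour.
Market Visit starts after Cathedral Lunch ends — done with Cathedral Lunch.
Cathedral Tour starts after Market Visit ends.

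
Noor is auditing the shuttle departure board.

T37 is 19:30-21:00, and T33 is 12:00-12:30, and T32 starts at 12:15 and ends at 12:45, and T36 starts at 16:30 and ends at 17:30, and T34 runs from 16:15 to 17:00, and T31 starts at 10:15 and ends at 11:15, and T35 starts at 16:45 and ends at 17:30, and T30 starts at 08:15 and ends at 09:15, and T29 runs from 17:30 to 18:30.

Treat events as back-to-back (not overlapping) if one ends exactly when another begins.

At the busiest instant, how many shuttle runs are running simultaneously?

3

Sort all start/end points and keep a running count:
08:15 start T30 → 1
09:15 end T30 → 0
10:15 start T31 → 1
11:15 end T31 → 0
12:00 start T33 → 1
12:15 start T32 → 2
12:30 end T33 → 1
12:45 end T32 → 0
16:15 start T34 → 1
16:30 start T36 → 2
16:45 start T35 → 3
17:00 end T34 → 2
17:30 end T35 → 1
17:30 end T36 → 0
17:30 start T29 → 1
18:30 end T29 → 0
19:30 start T37 → 1
21:00 end T37 → 0
Peak is 3, at 16:45 (T34, T35, T36).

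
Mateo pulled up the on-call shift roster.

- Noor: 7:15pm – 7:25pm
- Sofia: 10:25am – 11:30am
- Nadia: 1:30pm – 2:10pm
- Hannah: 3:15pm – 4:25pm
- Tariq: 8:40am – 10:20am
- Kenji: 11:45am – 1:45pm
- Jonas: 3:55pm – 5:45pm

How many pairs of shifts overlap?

2

Sorted by start: Tariq, Sofia, Kenji, Nadia, Hannah, Jonas, Noor.
Sofia starts after Tariq ends, so nothing later overlaps Tariq either.
Kenji starts after Sofia ends, so nothing later overlaps Sofia either.
Nadia starts before Kenji ends → Kenji and Nadia overlap.
Hannah starts after Kenji ends, so nothing later overlaps Kenji either.
Hannah starts after Nadia ends, so nothing later overlaps Nadia either.
Jonas starts before Hannah ends → Hannah and Jonas overlap.
Noor starts after Hannah ends.
Noor starts after Jonas ends.
Overlapping pairs: Hannah & Jonas, Kenji & Nadia — 2 in total.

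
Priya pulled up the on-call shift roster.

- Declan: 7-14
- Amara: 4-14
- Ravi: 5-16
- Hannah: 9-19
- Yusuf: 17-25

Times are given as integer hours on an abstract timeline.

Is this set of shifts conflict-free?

Sorted by start: Amara, Ravi, Declan, Hannah, Yusuf.
Ravi starts before Amara ends → Amara and Ravi overlap.
That's a conflict, so the schedule is not conflict-free.

No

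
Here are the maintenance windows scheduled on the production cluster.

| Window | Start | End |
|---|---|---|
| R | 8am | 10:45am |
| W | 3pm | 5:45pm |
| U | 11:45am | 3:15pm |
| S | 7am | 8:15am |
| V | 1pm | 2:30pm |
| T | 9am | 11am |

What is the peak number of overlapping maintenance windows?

2

Sweep the timeline, counting +1 at each start and −1 at each end (ends before starts at a tie):
7am start S → 1
8am start R → 2
8:15am end S → 1
9am start T → 2
10:45am end R → 1
11am end T → 0
11:45am start U → 1
1pm start V → 2
2:30pm end V → 1
3pm start W → 2
3:15pm end U → 1
5:45pm end W → 0
Peak is 2, at 8am (R, S).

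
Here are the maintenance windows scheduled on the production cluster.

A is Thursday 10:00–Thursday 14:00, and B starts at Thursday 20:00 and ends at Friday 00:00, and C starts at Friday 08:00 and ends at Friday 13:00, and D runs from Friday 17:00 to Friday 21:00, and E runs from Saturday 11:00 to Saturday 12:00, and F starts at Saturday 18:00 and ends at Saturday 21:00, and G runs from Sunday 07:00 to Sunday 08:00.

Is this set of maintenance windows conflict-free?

Yes

Sorted by start: A, B, C, D, E, F, G.
B starts after A ends, so A has no further overlaps.
C starts after B ends, so B has no further overlaps.
D starts after C ends, so C has no further overlaps.
E starts after D ends, so D has no further overlaps.
F starts after E ends, so E has no further overlaps.
G starts after F ends.
Every pair is clear; the schedule has no overlaps.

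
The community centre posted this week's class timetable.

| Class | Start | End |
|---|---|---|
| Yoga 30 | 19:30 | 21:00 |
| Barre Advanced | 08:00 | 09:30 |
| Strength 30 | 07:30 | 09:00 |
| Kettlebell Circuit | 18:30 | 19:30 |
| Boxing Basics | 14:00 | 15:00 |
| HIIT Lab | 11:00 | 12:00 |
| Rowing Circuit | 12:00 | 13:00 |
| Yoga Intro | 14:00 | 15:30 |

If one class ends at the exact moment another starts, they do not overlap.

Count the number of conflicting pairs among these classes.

2

Check each pair: they overlap iff neither finishes before the other starts.
Sorted by start: Strength 30, Barre Advanced, HIIT Lab, Rowing Circuit, Boxing Basics, Yoga Intro, Kettlebell Circuit, Yoga 30.
Barre Advanced starts before Strength 30 ends → Strength 30 and Barre Advanced overlap.
HIIT Lab starts after Strength 30 ends, so Strength 30 has no further overlaps.
HIIT Lab starts after Barre Advanced ends, so Barre Advanced has no further overlaps.
Rowing Circuit starts exactly when HIIT Lab ends (back-to-back, no overlap), so HIIT Lab has no further overlaps.
Boxing Basics starts after Rowing Circuit ends, so Rowing Circuit has no further overlaps.
Yoga Intro starts before Boxing Basics ends → Boxing Basics and Yoga Intro overlap.
Kettlebell Circuit starts after Boxing Basics ends, so Boxing Basics has no further overlaps.
Kettlebell Circuit starts after Yoga Intro ends, so Yoga Intro has no further overlaps.
Yoga 30 starts exactly when Kettlebell Circuit ends (back-to-back, no overlap).
Overlapping pairs: Barre Advanced & Strength 30, Boxing Basics & Yoga Intro — 2 in total.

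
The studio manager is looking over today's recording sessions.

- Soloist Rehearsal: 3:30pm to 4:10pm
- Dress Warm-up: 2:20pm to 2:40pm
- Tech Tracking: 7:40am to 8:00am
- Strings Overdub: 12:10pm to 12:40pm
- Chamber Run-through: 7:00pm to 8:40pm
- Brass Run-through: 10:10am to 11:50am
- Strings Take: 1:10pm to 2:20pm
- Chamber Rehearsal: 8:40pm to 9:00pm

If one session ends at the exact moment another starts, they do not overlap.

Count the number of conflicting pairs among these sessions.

Sorted by start: Tech Tracking, Brass Run-through, Strings Overdub, Strings Take, Dress Warm-up, Soloist Rehearsal, Chamber Run-through, Chamber Rehearsal.
Brass Run-through starts after Tech Tracking ends, so Tech Tracking has no further overlaps.
Strings Overdub starts after Brass Run-through ends, so Brass Run-through has no further overlaps.
Strings Take starts after Strings Overdub ends, so Strings Overdub has no further overlaps.
Dress Warm-up starts exactly when Strings Take ends (back-to-back, no overlap), so Strings Take has no further overlaps.
Soloist Rehearsal starts after Dress Warm-up ends, so Dress Warm-up has no further overlaps.
Chamber Run-through starts after Soloist Rehearsal ends, so Soloist Rehearsal has no further overlaps.
Chamber Rehearsal starts exactly when Chamber Run-through ends (back-to-back, no overlap).
No pair overlaps.

0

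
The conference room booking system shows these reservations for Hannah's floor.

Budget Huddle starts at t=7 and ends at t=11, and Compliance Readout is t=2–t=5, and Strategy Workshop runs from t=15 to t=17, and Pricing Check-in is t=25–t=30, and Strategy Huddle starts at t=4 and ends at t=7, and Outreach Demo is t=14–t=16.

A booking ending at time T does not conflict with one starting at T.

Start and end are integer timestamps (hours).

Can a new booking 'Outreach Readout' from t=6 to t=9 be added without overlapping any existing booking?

Compliance Readout: ends t=5 at or before Outreach Readout starts t=6 → clear.
Strategy Huddle: starts t=4 before Outreach Readout ends t=9, and ends t=7 after Outreach Readout starts t=6 → overlap.
Budget Huddle: starts t=7 before Outreach Readout ends t=9, and ends t=11 after Outreach Readout starts t=6 → overlap.
Outreach Demo: starts t=14 at or after Outreach Readout ends t=9 → clear.
Strategy Workshop: starts t=15 at or after Outreach Readout ends t=9 → clear.
Pricing Check-in: starts t=25 at or after Outreach Readout ends t=9 → clear.
Outreach Readout overlaps Strategy Huddle, Budget Huddle.

No — it overlaps Budget Huddle, Strategy Huddle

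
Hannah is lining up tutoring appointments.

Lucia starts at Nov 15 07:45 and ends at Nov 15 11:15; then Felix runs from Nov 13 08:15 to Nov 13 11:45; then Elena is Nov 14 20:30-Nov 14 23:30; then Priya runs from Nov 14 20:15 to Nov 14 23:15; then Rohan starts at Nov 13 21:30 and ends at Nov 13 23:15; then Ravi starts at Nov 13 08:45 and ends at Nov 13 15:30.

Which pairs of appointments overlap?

Elena & Priya, Felix & Ravi

Check each pair: they overlap iff neither finishes before the other starts.
Sorted by start: Felix, Ravi, Rohan, Priya, Elena, Lucia.
Ravi starts before Felix ends → Felix and Ravi overlap.
Rohan starts after Felix ends; Felix is clear from here.
Rohan starts after Ravi ends; Ravi is clear from here.
Priya starts after Rohan ends; Rohan is clear from here.
Elena starts before Priya ends → Priya and Elena overlap.
Lucia starts after Priya ends.
Lucia starts after Elena ends.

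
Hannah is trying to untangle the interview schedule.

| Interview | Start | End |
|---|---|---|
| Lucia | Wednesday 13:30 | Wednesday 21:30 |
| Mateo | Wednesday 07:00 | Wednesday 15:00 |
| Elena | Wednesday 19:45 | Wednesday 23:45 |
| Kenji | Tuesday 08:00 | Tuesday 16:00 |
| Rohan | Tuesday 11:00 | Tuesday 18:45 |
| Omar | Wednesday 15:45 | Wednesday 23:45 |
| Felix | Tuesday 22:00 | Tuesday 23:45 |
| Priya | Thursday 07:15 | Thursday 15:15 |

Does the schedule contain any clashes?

Yes

Sorted by start: Kenji, Rohan, Felix, Mateo, Lucia, Omar, Elena, Priya.
Rohan starts before Kenji ends → Kenji and Rohan overlap.
That's a conflict, so the schedule is not conflict-free.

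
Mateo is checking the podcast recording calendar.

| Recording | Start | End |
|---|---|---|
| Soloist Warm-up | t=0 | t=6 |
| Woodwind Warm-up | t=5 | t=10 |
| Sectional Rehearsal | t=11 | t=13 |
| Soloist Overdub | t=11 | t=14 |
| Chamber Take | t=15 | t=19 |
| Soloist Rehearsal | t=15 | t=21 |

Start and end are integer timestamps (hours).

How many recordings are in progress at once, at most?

Sweep the timeline, counting +1 at each start and −1 at each end (ends before starts at a tie):
t=0 start Soloist Warm-up → 1
t=5 start Woodwind Warm-up → 2
t=6 end Soloist Warm-up → 1
t=10 end Woodwind Warm-up → 0
t=11 start Sectional Rehearsal → 1
t=11 start Soloist Overdub → 2
t=13 end Sectional Rehearsal → 1
t=14 end Soloist Overdub → 0
t=15 start Chamber Take → 1
t=15 start Soloist Rehearsal → 2
t=19 end Chamber Take → 1
t=21 end Soloist Rehearsal → 0
Peak is 2, at t=5 (Soloist Warm-up, Woodwind Warm-up).

2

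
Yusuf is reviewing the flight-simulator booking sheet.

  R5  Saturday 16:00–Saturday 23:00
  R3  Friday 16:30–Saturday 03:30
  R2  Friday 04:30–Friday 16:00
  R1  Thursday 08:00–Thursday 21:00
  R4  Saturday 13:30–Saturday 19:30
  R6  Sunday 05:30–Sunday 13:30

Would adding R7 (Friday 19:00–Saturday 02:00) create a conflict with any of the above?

Yes — it overlaps R3

R1: ends Thursday 21:00 at or before R7 starts Friday 19:00 → clear.
R2: ends Friday 16:00 at or before R7 starts Friday 19:00 → clear.
R3: starts Friday 16:30 before R7 ends Saturday 02:00, and ends Saturday 03:30 after R7 starts Friday 19:00 → overlap.
R4: starts Saturday 13:30 at or after R7 ends Saturday 02:00 → clear.
R5: starts Saturday 16:00 at or after R7 ends Saturday 02:00 → clear.
R6: starts Sunday 05:30 at or after R7 ends Saturday 02:00 → clear.
R7 overlaps R3.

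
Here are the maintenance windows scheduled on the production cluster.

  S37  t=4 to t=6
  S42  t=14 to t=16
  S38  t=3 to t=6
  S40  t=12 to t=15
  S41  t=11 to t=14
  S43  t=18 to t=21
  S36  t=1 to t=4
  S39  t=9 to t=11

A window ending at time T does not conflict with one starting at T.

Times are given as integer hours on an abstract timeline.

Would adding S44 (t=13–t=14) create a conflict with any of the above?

Yes — it overlaps S40, S41

S36: ends t=4 at or before S44 starts t=13 → clear.
S38: ends t=6 at or before S44 starts t=13 → clear.
S37: ends t=6 at or before S44 starts t=13 → clear.
S39: ends t=11 at or before S44 starts t=13 → clear.
S41: starts t=11 before S44 ends t=14, and ends t=14 after S44 starts t=13 → overlap.
S40: starts t=12 before S44 ends t=14, and ends t=15 after S44 starts t=13 → overlap.
S42: starts t=14 at or after S44 ends t=14 → clear.
S43: starts t=18 at or after S44 ends t=14 → clear.
S44 overlaps S40, S41.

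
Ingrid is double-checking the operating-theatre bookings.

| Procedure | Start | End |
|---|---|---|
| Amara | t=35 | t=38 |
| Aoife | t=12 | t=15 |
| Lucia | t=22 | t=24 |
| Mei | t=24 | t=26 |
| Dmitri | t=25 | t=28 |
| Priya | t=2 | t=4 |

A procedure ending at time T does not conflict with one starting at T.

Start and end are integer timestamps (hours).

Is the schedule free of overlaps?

Sorted by start: Priya, Aoife, Lucia, Mei, Dmitri, Amara.
Aoife starts after Priya ends, so Priya has no further overlaps.
Lucia starts after Aoife ends, so Aoife has no further overlaps.
Mei starts exactly when Lucia ends (back-to-back, no overlap), so Lucia has no further overlaps.
Dmitri starts before Mei ends → Mei and Dmitri overlap.
That's a conflict, so the schedule is not conflict-free.

No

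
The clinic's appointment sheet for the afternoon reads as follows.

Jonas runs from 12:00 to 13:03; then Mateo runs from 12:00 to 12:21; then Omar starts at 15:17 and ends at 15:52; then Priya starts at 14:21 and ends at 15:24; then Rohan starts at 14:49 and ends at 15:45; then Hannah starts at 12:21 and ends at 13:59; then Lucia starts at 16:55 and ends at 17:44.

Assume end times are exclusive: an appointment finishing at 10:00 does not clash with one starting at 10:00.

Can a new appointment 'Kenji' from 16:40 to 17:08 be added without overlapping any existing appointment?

No — it overlaps Lucia

Jonas: ends 13:03 at or before Kenji starts 16:40 → clear.
Mateo: ends 12:21 at or before Kenji starts 16:40 → clear.
Hannah: ends 13:59 at or before Kenji starts 16:40 → clear.
Priya: ends 15:24 at or before Kenji starts 16:40 → clear.
Rohan: ends 15:45 at or before Kenji starts 16:40 → clear.
Omar: ends 15:52 at or before Kenji starts 16:40 → clear.
Lucia: starts 16:55 before Kenji ends 17:08, and ends 17:44 after Kenji starts 16:40 → overlap.
Kenji overlaps Lucia.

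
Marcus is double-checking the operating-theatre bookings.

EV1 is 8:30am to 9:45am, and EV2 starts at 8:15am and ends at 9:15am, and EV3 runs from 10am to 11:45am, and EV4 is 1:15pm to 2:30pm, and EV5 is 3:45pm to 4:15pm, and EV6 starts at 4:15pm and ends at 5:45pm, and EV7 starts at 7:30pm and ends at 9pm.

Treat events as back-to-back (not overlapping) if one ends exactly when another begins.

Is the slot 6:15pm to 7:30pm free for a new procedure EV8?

EV2: ends 9:15am at or before EV8 starts 6:15pm → clear.
EV1: ends 9:45am at or before EV8 starts 6:15pm → clear.
EV3: ends 11:45am at or before EV8 starts 6:15pm → clear.
EV4: ends 2:30pm at or before EV8 starts 6:15pm → clear.
EV5: ends 4:15pm at or before EV8 starts 6:15pm → clear.
EV6: ends 5:45pm at or before EV8 starts 6:15pm → clear.
EV7: starts 7:30pm at or after EV8 ends 7:30pm → clear.

Yes — the slot is free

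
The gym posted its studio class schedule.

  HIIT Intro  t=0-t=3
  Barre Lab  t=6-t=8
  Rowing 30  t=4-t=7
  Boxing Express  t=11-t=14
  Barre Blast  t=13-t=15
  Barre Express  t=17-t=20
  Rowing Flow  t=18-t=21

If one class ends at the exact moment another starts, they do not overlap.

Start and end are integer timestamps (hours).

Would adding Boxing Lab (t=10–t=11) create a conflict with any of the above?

HIIT Intro: ends t=3 at or before Boxing Lab starts t=10 → clear.
Rowing 30: ends t=7 at or before Boxing Lab starts t=10 → clear.
Barre Lab: ends t=8 at or before Boxing Lab starts t=10 → clear.
Boxing Express: starts t=11 at or after Boxing Lab ends t=11 → clear.
Barre Blast: starts t=13 at or after Boxing Lab ends t=11 → clear.
Barre Express: starts t=17 at or after Boxing Lab ends t=11 → clear.
Rowing Flow: starts t=18 at or after Boxing Lab ends t=11 → clear.

No — it doesn't clash with anything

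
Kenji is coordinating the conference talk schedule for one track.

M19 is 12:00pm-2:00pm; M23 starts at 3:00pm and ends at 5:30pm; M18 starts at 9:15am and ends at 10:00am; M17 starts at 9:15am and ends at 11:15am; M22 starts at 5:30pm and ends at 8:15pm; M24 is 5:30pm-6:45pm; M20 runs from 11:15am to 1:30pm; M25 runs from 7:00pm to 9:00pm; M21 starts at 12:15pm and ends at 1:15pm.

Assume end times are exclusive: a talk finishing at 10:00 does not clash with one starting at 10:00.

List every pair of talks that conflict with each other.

M17 & M18, M19 & M20, M19 & M21, M20 & M21, M22 & M24, M22 & M25

Sorted by start: M17, M18, M20, M19, M21, M23, M22, M24, M25.
M18 starts before M17 ends → M17 and M18 overlap.
M20 starts exactly when M17 ends (back-to-back, no overlap), so nothing later overlaps M17 either.
M20 starts after M18 ends, so nothing later overlaps M18 either.
M19 starts before M20 ends → M20 and M19 overlap.
M21 starts before M20 ends → M20 and M21 overlap.
M23 starts after M20 ends, so nothing later overlaps M20 either.
M21 starts before M19 ends → M19 and M21 overlap.
M23 starts after M19 ends, so nothing later overlaps M19 either.
M23 starts after M21 ends, so nothing later overlaps M21 either.
M22 starts exactly when M23 ends (back-to-back, no overlap), so nothing later overlaps M23 either.
M24 starts before M22 ends → M22 and M24 overlap.
M25 starts before M22 ends → M22 and M25 overlap.
M25 starts after M24 ends.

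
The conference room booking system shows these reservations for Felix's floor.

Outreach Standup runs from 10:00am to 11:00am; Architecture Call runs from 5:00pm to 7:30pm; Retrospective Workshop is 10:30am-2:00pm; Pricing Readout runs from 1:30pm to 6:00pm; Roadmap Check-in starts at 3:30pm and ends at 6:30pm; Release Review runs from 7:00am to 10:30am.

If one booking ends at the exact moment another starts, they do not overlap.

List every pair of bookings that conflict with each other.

Two intervals overlap when each starts before the other ends.
Sorted by start: Release Review, Outreach Standup, Retrospective Workshop, Pricing Readout, Roadmap Check-in, Architecture Call.
Outreach Standup starts before Release Review ends → Release Review and Outreach Standup overlap.
Retrospective Workshop starts exactly when Release Review ends (back-to-back, no overlap), so Release Review has no further overlaps.
Retrospective Workshop starts before Outreach Standup ends → Outreach Standup and Retrospective Workshop overlap.
Pricing Readout starts after Outreach Standup ends, so Outreach Standup has no further overlaps.
Pricing Readout starts before Retrospective Workshop ends → Retrospective Workshop and Pricing Readout overlap.
Roadmap Check-in starts after Retrospective Workshop ends, so Retrospective Workshop has no further overlaps.
Roadmap Check-in starts before Pricing Readout ends → Pricing Readout and Roadmap Check-in overlap.
Architecture Call starts before Pricing Readout ends → Pricing Readout and Architecture Call overlap.
Architecture Call starts before Roadmap Check-in ends → Roadmap Check-in and Architecture Call overlap.

Architecture Call & Pricing Readout, Architecture Call & Roadmap Check-in, Outreach Standup & Release Review, Outreach Standup & Retrospective Workshop, Pricing Readout & Retrospective Workshop, Pricing Readout & Roadmap Check-in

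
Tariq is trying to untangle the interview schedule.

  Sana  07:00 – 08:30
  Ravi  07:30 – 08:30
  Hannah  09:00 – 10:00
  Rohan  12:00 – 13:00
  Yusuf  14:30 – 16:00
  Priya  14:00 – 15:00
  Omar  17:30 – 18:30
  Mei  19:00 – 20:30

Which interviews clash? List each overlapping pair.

Sorted by start: Sana, Ravi, Hannah, Rohan, Priya, Yusuf, Omar, Mei.
Ravi starts before Sana ends → Sana and Ravi overlap.
Hannah starts after Sana ends; Sana is clear from here.
Hannah starts after Ravi ends; Ravi is clear from here.
Rohan starts after Hannah ends; Hannah is clear from here.
Priya starts after Rohan ends; Rohan is clear from here.
Yusuf starts before Priya ends → Priya and Yusuf overlap.
Omar starts after Priya ends; Priya is clear from here.
Omar starts after Yusuf ends; Yusuf is clear from here.
Mei starts after Omar ends.

Priya & Yusuf, Ravi & Sana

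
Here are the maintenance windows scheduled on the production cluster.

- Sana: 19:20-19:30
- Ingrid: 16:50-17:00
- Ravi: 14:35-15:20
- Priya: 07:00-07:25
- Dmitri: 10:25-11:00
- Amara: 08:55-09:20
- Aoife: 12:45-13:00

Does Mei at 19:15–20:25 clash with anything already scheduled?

Yes — it overlaps Sana

Priya: ends 07:25 at or before Mei starts 19:15 → clear.
Amara: ends 09:20 at or before Mei starts 19:15 → clear.
Dmitri: ends 11:00 at or before Mei starts 19:15 → clear.
Aoife: ends 13:00 at or before Mei starts 19:15 → clear.
Ravi: ends 15:20 at or before Mei starts 19:15 → clear.
Ingrid: ends 17:00 at or before Mei starts 19:15 → clear.
Sana: starts 19:20 before Mei ends 20:25, and ends 19:30 after Mei starts 19:15 → overlap.
Mei overlaps Sana.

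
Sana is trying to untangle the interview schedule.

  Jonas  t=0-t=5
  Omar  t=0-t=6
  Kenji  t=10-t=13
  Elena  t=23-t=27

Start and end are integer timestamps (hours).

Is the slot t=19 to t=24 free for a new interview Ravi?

Jonas: ends t=5 at or before Ravi starts t=19 → clear.
Omar: ends t=6 at or before Ravi starts t=19 → clear.
Kenji: ends t=13 at or before Ravi starts t=19 → clear.
Elena: starts t=23 before Ravi ends t=24, and ends t=27 after Ravi starts t=19 → overlap.
Ravi overlaps Elena.

No — it overlaps Elena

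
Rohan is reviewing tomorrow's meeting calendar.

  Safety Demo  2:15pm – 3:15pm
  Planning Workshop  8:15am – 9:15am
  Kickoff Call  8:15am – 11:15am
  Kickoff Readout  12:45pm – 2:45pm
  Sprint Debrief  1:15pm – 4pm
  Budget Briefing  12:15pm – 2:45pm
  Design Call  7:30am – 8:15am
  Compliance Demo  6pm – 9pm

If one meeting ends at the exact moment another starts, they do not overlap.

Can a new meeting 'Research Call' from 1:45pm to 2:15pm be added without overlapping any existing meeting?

Design Call: ends 8:15am at or before Research Call starts 1:45pm → clear.
Planning Workshop: ends 9:15am at or before Research Call starts 1:45pm → clear.
Kickoff Call: ends 11:15am at or before Research Call starts 1:45pm → clear.
Budget Briefing: starts 12:15pm before Research Call ends 2:15pm, and ends 2:45pm after Research Call starts 1:45pm → overlap.
Kickoff Readout: starts 12:45pm before Research Call ends 2:15pm, and ends 2:45pm after Research Call starts 1:45pm → overlap.
Sprint Debrief: starts 1:15pm before Research Call ends 2:15pm, and ends 4pm after Research Call starts 1:45pm → overlap.
Safety Demo: starts 2:15pm at or after Research Call ends 2:15pm → clear.
Compliance Demo: starts 6pm at or after Research Call ends 2:15pm → clear.
Research Call overlaps Sprint Debrief, Budget Briefing, Kickoff Readout.

No — it overlaps Budget Briefing, Kickoff Readout, Sprint Debrief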